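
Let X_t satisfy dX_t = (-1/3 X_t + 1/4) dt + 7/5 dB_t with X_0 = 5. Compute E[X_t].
E[X_t] = 3/4 + 17*exp(-t/3)/4

Taking expectations and using E[dB_t] = 0, the mean m(t) = E[X_t] satisfies the ODE m'(t) = a m(t) + b with m(0) = x_0. With a = -1/3, b = 1/4, x_0 = 5, the solution is
  m(t) = x_0 * exp(a t) + (b/a) * (exp(a t) - 1)
       = 5 * exp((-1/3) t) + ((1/4)/(-1/3)) * (exp((-1/3) t) - 1)
       = 3/4 + 17*exp(-t/3)/4.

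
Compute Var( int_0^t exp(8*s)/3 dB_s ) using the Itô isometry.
Var = exp(16*t)/144 - 1/144

The Itô integral of a deterministic integrand f(s) has mean 0 because each increment f(s) * (B_{s+ds} - B_s) has mean 0. By the Itô isometry:
  Var( int_0^t f(s) dB_s ) = E[ (int_0^t f(s) dB_s)^2 ] = int_0^t f(s)^2 ds.
Here f(s) = exp(8*s)/3, so f(s)^2 = exp(16*s)/9. Integrate:
  int_0^t (exp(16*s)/9) ds = exp(16*t)/144 - 1/144.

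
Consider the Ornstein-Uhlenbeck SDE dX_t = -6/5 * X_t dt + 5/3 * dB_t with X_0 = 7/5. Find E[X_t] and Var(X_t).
E[X_t] = 7*exp(-6*t/5)/5; Var(X_t) = 125/108 - 125*exp(-12*t/5)/108

The OU SDE dX = -theta X dt + sigma dB admits the integrating factor exp(theta t): d(exp(theta t) X_t) = sigma exp(theta t) dB_t. Integrating from 0 to t:
  X_t = x_0 * exp(-theta t) + sigma * int_0^t exp(-theta (t-s)) dB_s.
The Itô integral has mean 0 and (by the Itô isometry) variance sigma^2 * int_0^t exp(-2 theta (t - s)) ds = sigma^2 * (1 - exp(-2 theta t)) / (2 theta).
With theta = 6/5, sigma = 5/3, x_0 = 7/5:
  E[X_t] = 7/5 * exp(-6/5 t) = 7*exp(-6*t/5)/5
  Var(X_t) = (5/3)^2 * (1 - exp(-2*6/5 t)) / (2 * 6/5) = 125/108 - 125*exp(-12*t/5)/108.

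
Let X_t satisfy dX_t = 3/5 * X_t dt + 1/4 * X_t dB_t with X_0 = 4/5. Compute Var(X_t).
Var(X_t) = 16*(exp(t/16) - 1)*exp(6*t/5)/25

For GBM dX = mu X dt + sigma X dB with X_0 = x_0, apply Itô to Y = log X: dY = (mu - sigma^2/2) dt + sigma dB, so Y_t = log(x_0) + (mu - sigma^2/2) t + sigma B_t and hence X_t = x_0 * exp((mu - sigma^2/2) t + sigma B_t).
With mu = 3/5, sigma = 1/4, x_0 = 4/5, this gives:
  X_t = 4/5 * exp((91/160) * t + (1/4) * B_t).
Since sigma*B_t ~ Normal(0, sigma^2 t), E[exp(sigma*B_t)] = exp(sigma^2 t / 2); so E[X_t] = x_0 * exp((mu - sigma^2/2) t) * exp(sigma^2 t / 2) = x_0 * exp(mu t) = 4*exp(3*t/5)/5.
Var(X_t) = E[X_t^2] - (E[X_t])^2 = x_0^2 * exp(2 mu t) * (exp(sigma^2 t) - 1) = 16*(exp(t/16) - 1)*exp(6*t/5)/25.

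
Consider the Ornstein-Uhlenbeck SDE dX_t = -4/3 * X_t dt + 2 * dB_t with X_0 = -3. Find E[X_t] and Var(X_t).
E[X_t] = -3*exp(-4*t/3); Var(X_t) = 3/2 - 3*exp(-8*t/3)/2

The OU SDE dX = -theta X dt + sigma dB admits the integrating factor exp(theta t): d(exp(theta t) X_t) = sigma exp(theta t) dB_t. Integrating from 0 to t:
  X_t = x_0 * exp(-theta t) + sigma * int_0^t exp(-theta (t-s)) dB_s.
The Itô integral has mean 0 and (by the Itô isometry) variance sigma^2 * int_0^t exp(-2 theta (t - s)) ds = sigma^2 * (1 - exp(-2 theta t)) / (2 theta).
With theta = 4/3, sigma = 2, x_0 = -3:
  E[X_t] = -3 * exp(-4/3 t) = -3*exp(-4*t/3)
  Var(X_t) = (2)^2 * (1 - exp(-2*4/3 t)) / (2 * 4/3) = 3/2 - 3*exp(-8*t/3)/2.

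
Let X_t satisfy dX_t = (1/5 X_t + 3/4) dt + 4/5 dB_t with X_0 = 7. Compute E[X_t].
E[X_t] = 43*exp(t/5)/4 - 15/4

Taking expectations and using E[dB_t] = 0, the mean m(t) = E[X_t] satisfies the ODE m'(t) = a m(t) + b with m(0) = x_0. With a = 1/5, b = 3/4, x_0 = 7, the solution is
  m(t) = x_0 * exp(a t) + (b/a) * (exp(a t) - 1)
       = 7 * exp((1/5) t) + ((3/4)/(1/5)) * (exp((1/5) t) - 1)
       = 43*exp(t/5)/4 - 15/4.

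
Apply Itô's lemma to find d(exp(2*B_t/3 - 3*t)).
d(exp(2*B_t/3 - 3*t)) = (-25*exp(2*B_t/3 - 3*t)/9) dt + (2*exp(2*B_t/3 - 3*t)/3) dB_t

Itô's formula for f(t, x): d f(t, B_t) = (f_t + (1/2) f_xx) dt + f_x dB_t. Compute partials of f(t, x) = exp(-3*t + 2*x/3):
  f_t(t,x)  = -3*exp(-3*t + 2*x/3)
  f_x(t,x)  = 2*exp(-3*t + 2*x/3)/3
  f_xx(t,x) = 4*exp(-3*t + 2*x/3)/9
Assemble drift = f_t + (1/2) f_xx = -25*exp(-3*t + 2*x/3)/9 and diffusion = f_x = 2*exp(-3*t + 2*x/3)/3. Substituting x = B_t:
  d(exp(2*B_t/3 - 3*t)) = (-25*exp(2*B_t/3 - 3*t)/9) dt + (2*exp(2*B_t/3 - 3*t)/3) dB_t.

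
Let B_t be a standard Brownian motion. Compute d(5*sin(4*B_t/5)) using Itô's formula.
d(5*sin(4*B_t/5)) = (-8*sin(4*B_t/5)/5) dt + (4*cos(4*B_t/5)) dB_t

Itô's formula for f(B_t) gives d f(B_t) = f'(B_t) dB_t + (1/2) f''(B_t) dt. Compute derivatives of f(x) = 5*sin(4*x/5):
  f'(x)  = 4*cos(4*x/5)
  f''(x) = -16*sin(4*x/5)/5
Substitute x = B_t and multiply the f'' term by 1/2:
  drift     = (1/2) * (-16*sin(4*x/5)/5) evaluated at B_t = -8*sin(4*B_t/5)/5
  diffusion = (4*cos(4*x/5)) evaluated at B_t = 4*cos(4*B_t/5)
Therefore d(5*sin(4*B_t/5)) = (-8*sin(4*B_t/5)/5) dt + (4*cos(4*B_t/5)) dB_t.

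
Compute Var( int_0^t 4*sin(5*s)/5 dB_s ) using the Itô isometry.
Var = 8*t/25 - 4*sin(10*t)/125

The Itô integral of a deterministic integrand f(s) has mean 0 because each increment f(s) * (B_{s+ds} - B_s) has mean 0. By the Itô isometry:
  Var( int_0^t f(s) dB_s ) = E[ (int_0^t f(s) dB_s)^2 ] = int_0^t f(s)^2 ds.
Here f(s) = 4*sin(5*s)/5, so f(s)^2 = 16*sin(5*s)^2/25. Integrate:
  int_0^t (16*sin(5*s)^2/25) ds = 8*t/25 - 4*sin(10*t)/125.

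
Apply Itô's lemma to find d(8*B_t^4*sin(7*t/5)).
d(8*B_t^4*sin(7*t/5)) = (B_t^2*(56*B_t^2*cos(7*t/5)/5 + 48*sin(7*t/5))) dt + (32*B_t^3*sin(7*t/5)) dB_t

Itô's formula for f(t, x): d f(t, B_t) = (f_t + (1/2) f_xx) dt + f_x dB_t. Compute partials of f(t, x) = 8*x^4*sin(7*t/5):
  f_t(t,x)  = 56*x^4*cos(7*t/5)/5
  f_x(t,x)  = 32*x^3*sin(7*t/5)
  f_xx(t,x) = 96*x^2*sin(7*t/5)
Assemble drift = f_t + (1/2) f_xx = x^2*(56*x^2*cos(7*t/5)/5 + 48*sin(7*t/5)) and diffusion = f_x = 32*x^3*sin(7*t/5). Substituting x = B_t:
  d(8*B_t^4*sin(7*t/5)) = (B_t^2*(56*B_t^2*cos(7*t/5)/5 + 48*sin(7*t/5))) dt + (32*B_t^3*sin(7*t/5)) dB_t.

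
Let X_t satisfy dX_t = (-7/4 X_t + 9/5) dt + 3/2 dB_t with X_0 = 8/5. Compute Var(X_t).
Var(X_t) = 9/14 - 9*exp(-7*t/2)/14

The variance V(t) = Var(X_t) satisfies V'(t) = 2 a V(t) + c^2 with V(0) = 0 (drift coefficient is linear in X, diffusion is constant). With a = -7/4, c = 3/2, the solution is
  V(t) = (c^2 / (2 a)) * (exp(2 a t) - 1)
       = ((3/2)^2 / (2*(-7/4))) * (exp((-7/2) t) - 1)
       = 9/14 - 9*exp(-7*t/2)/14.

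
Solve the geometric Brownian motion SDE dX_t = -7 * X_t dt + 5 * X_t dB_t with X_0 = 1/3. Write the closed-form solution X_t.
X_t = 1/3 * exp((-39/2) * t + (5) * B_t)

For GBM dX = mu X dt + sigma X dB with X_0 = x_0, apply Itô to Y = log X: dY = (mu - sigma^2/2) dt + sigma dB, so Y_t = log(x_0) + (mu - sigma^2/2) t + sigma B_t and hence X_t = x_0 * exp((mu - sigma^2/2) t + sigma B_t).
With mu = -7, sigma = 5, x_0 = 1/3, this gives:
  X_t = 1/3 * exp((-39/2) * t + (5) * B_t).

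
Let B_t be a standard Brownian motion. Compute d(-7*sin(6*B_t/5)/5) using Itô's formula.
d(-7*sin(6*B_t/5)/5) = (126*sin(6*B_t/5)/125) dt + (-42*cos(6*B_t/5)/25) dB_t

Itô's formula for f(B_t) gives d f(B_t) = f'(B_t) dB_t + (1/2) f''(B_t) dt. Compute derivatives of f(x) = -7*sin(6*x/5)/5:
  f'(x)  = -42*cos(6*x/5)/25
  f''(x) = 252*sin(6*x/5)/125
Substitute x = B_t and multiply the f'' term by 1/2:
  drift     = (1/2) * (252*sin(6*x/5)/125) evaluated at B_t = 126*sin(6*B_t/5)/125
  diffusion = (-42*cos(6*x/5)/25) evaluated at B_t = -42*cos(6*B_t/5)/25
Therefore d(-7*sin(6*B_t/5)/5) = (126*sin(6*B_t/5)/125) dt + (-42*cos(6*B_t/5)/25) dB_t.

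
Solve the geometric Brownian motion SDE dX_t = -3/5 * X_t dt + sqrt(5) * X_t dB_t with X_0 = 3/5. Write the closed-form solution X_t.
X_t = 3/5 * exp((-31/10) * t + (sqrt(5)) * B_t)

For GBM dX = mu X dt + sigma X dB with X_0 = x_0, apply Itô to Y = log X: dY = (mu - sigma^2/2) dt + sigma dB, so Y_t = log(x_0) + (mu - sigma^2/2) t + sigma B_t and hence X_t = x_0 * exp((mu - sigma^2/2) t + sigma B_t).
With mu = -3/5, sigma = sqrt(5), x_0 = 3/5, this gives:
  X_t = 3/5 * exp((-31/10) * t + (sqrt(5)) * B_t).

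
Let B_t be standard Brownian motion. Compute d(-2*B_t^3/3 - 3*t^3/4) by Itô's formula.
d(-2*B_t^3/3 - 3*t^3/4) = (-2*B_t - 9*t^2/4) dt + (-2*B_t^2) dB_t

Itô's formula for f(t, x): d f(t, B_t) = (f_t + (1/2) f_xx) dt + f_x dB_t. Compute partials of f(t, x) = -3*t^3/4 - 2*x^3/3:
  f_t(t,x)  = -9*t^2/4
  f_x(t,x)  = -2*x^2
  f_xx(t,x) = -4*x
Assemble drift = f_t + (1/2) f_xx = -9*t^2/4 - 2*x and diffusion = f_x = -2*x^2. Substituting x = B_t:
  d(-2*B_t^3/3 - 3*t^3/4) = (-2*B_t - 9*t^2/4) dt + (-2*B_t^2) dB_t.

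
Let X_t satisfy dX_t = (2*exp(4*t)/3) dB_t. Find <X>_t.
<X>_t = exp(8*t)/18 - 1/18

For an Itô process dX_t = a(t) dt + b(t) dB_t, the quadratic variation is <X>_t = int_0^t b(s)^2 ds (the drift term does not contribute). Here b(s) = 2*exp(4*s)/3, so
  b(s)^2 = 4*exp(8*s)/9.
Integrating from 0 to t:
  <X>_t = int_0^t (4*exp(8*s)/9) ds = exp(8*t)/18 - 1/18.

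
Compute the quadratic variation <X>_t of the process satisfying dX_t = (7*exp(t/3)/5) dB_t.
<X>_t = 147*exp(2*t/3)/50 - 147/50

For an Itô process dX_t = a(t) dt + b(t) dB_t, the quadratic variation is <X>_t = int_0^t b(s)^2 ds (the drift term does not contribute). Here b(s) = 7*exp(s/3)/5, so
  b(s)^2 = 49*exp(2*s/3)/25.
Integrating from 0 to t:
  <X>_t = int_0^t (49*exp(2*s/3)/25) ds = 147*exp(2*t/3)/50 - 147/50.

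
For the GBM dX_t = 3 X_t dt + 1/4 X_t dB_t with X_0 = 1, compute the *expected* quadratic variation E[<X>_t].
E[<X>_t] = exp(97*t/16)/97 - 1/97

<X>_t = int_0^t ((1/4) * X_s)^2 ds. Taking expectation inside the integral: E[<X>_t] = (1/4)^2 * int_0^t E[X_s^2] ds. For GBM, E[X_s^2] = x_0^2 * exp((2 mu + sigma^2) s). Integrating:
  E[<X>_t] = (1/4)^2 * 1^2 * (exp((2*3 + (1/4)^2) t) - 1) / (2*3 + (1/4)^2)
           = (1/4)^2 * 1^2 * (exp((97/16) t) - 1) / (97/16) = exp(97*t/16)/97 - 1/97.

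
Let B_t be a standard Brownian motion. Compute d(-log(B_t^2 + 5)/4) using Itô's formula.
d(-log(B_t^2 + 5)/4) = ((B_t^2 - 5)/(4*(B_t^2 + 5)^2)) dt + (-B_t/(2*B_t^2 + 10)) dB_t

Itô's formula for f(B_t) gives d f(B_t) = f'(B_t) dB_t + (1/2) f''(B_t) dt. Compute derivatives of f(x) = -log(x^2 + 5)/4:
  f'(x)  = -x/(2*x^2 + 10)
  f''(x) = (x^2 - 5)/(2*(x^2 + 5)^2)
Substitute x = B_t and multiply the f'' term by 1/2:
  drift     = (1/2) * ((x^2 - 5)/(2*(x^2 + 5)^2)) evaluated at B_t = (B_t^2 - 5)/(4*(B_t^2 + 5)^2)
  diffusion = (-x/(2*x^2 + 10)) evaluated at B_t = -B_t/(2*B_t^2 + 10)
Therefore d(-log(B_t^2 + 5)/4) = ((B_t^2 - 5)/(4*(B_t^2 + 5)^2)) dt + (-B_t/(2*B_t^2 + 10)) dB_t.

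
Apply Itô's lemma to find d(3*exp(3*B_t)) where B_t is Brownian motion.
d(3*exp(3*B_t)) = (27*exp(3*B_t)/2) dt + (9*exp(3*B_t)) dB_t

Itô's formula for f(B_t) gives d f(B_t) = f'(B_t) dB_t + (1/2) f''(B_t) dt. Compute derivatives of f(x) = 3*exp(3*x):
  f'(x)  = 9*exp(3*x)
  f''(x) = 27*exp(3*x)
Substitute x = B_t and multiply the f'' term by 1/2:
  drift     = (1/2) * (27*exp(3*x)) evaluated at B_t = 27*exp(3*B_t)/2
  diffusion = (9*exp(3*x)) evaluated at B_t = 9*exp(3*B_t)
Therefore d(3*exp(3*B_t)) = (27*exp(3*B_t)/2) dt + (9*exp(3*B_t)) dB_t.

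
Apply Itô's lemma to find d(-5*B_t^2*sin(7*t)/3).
d(-5*B_t^2*sin(7*t)/3) = (-35*B_t^2*cos(7*t)/3 - 5*sin(7*t)/3) dt + (-10*B_t*sin(7*t)/3) dB_t

Itô's formula for f(t, x): d f(t, B_t) = (f_t + (1/2) f_xx) dt + f_x dB_t. Compute partials of f(t, x) = -5*x^2*sin(7*t)/3:
  f_t(t,x)  = -35*x^2*cos(7*t)/3
  f_x(t,x)  = -10*x*sin(7*t)/3
  f_xx(t,x) = -10*sin(7*t)/3
Assemble drift = f_t + (1/2) f_xx = -35*x^2*cos(7*t)/3 - 5*sin(7*t)/3 and diffusion = f_x = -10*x*sin(7*t)/3. Substituting x = B_t:
  d(-5*B_t^2*sin(7*t)/3) = (-35*B_t^2*cos(7*t)/3 - 5*sin(7*t)/3) dt + (-10*B_t*sin(7*t)/3) dB_t.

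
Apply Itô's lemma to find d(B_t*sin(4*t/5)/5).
d(B_t*sin(4*t/5)/5) = (4*B_t*cos(4*t/5)/25) dt + (sin(4*t/5)/5) dB_t

Itô's formula for f(t, x): d f(t, B_t) = (f_t + (1/2) f_xx) dt + f_x dB_t. Compute partials of f(t, x) = x*sin(4*t/5)/5:
  f_t(t,x)  = 4*x*cos(4*t/5)/25
  f_x(t,x)  = sin(4*t/5)/5
  f_xx(t,x) = 0
Assemble drift = f_t + (1/2) f_xx = 4*x*cos(4*t/5)/25 and diffusion = f_x = sin(4*t/5)/5. Substituting x = B_t:
  d(B_t*sin(4*t/5)/5) = (4*B_t*cos(4*t/5)/25) dt + (sin(4*t/5)/5) dB_t.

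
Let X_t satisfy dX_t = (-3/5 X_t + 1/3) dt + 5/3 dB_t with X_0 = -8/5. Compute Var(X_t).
Var(X_t) = 125/54 - 125*exp(-6*t/5)/54

The variance V(t) = Var(X_t) satisfies V'(t) = 2 a V(t) + c^2 with V(0) = 0 (drift coefficient is linear in X, diffusion is constant). With a = -3/5, c = 5/3, the solution is
  V(t) = (c^2 / (2 a)) * (exp(2 a t) - 1)
       = ((5/3)^2 / (2*(-3/5))) * (exp((-6/5) t) - 1)
       = 125/54 - 125*exp(-6*t/5)/54.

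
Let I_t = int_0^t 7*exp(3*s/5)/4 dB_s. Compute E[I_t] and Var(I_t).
E[I_t] = 0; Var(I_t) = 245*exp(6*t/5)/96 - 245/96

The Itô integral of a deterministic integrand f(s) has mean 0 because each increment f(s) * (B_{s+ds} - B_s) has mean 0. By the Itô isometry:
  Var( int_0^t f(s) dB_s ) = E[ (int_0^t f(s) dB_s)^2 ] = int_0^t f(s)^2 ds.
Here f(s) = 7*exp(3*s/5)/4, so f(s)^2 = 49*exp(6*s/5)/16. Integrate:
  int_0^t (49*exp(6*s/5)/16) ds = 245*exp(6*t/5)/96 - 245/96.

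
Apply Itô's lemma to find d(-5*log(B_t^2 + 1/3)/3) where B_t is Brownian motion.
d(-5*log(B_t^2 + 1/3)/3) = (5*(3*B_t^2 - 1)/(3*B_t^2 + 1)^2) dt + (-10*B_t/(3*B_t^2 + 1)) dB_t

Itô's formula for f(B_t) gives d f(B_t) = f'(B_t) dB_t + (1/2) f''(B_t) dt. Compute derivatives of f(x) = -5*log(x^2 + 1/3)/3:
  f'(x)  = -10*x/(3*x^2 + 1)
  f''(x) = 10*(3*x^2 - 1)/(3*x^2 + 1)^2
Substitute x = B_t and multiply the f'' term by 1/2:
  drift     = (1/2) * (10*(3*x^2 - 1)/(3*x^2 + 1)^2) evaluated at B_t = 5*(3*B_t^2 - 1)/(3*B_t^2 + 1)^2
  diffusion = (-10*x/(3*x^2 + 1)) evaluated at B_t = -10*B_t/(3*B_t^2 + 1)
Therefore d(-5*log(B_t^2 + 1/3)/3) = (5*(3*B_t^2 - 1)/(3*B_t^2 + 1)^2) dt + (-10*B_t/(3*B_t^2 + 1)) dB_t.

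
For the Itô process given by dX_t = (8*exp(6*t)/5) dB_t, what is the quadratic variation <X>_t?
<X>_t = 16*exp(12*t)/75 - 16/75

For an Itô process dX_t = a(t) dt + b(t) dB_t, the quadratic variation is <X>_t = int_0^t b(s)^2 ds (the drift term does not contribute). Here b(s) = 8*exp(6*s)/5, so
  b(s)^2 = 64*exp(12*s)/25.
Integrating from 0 to t:
  <X>_t = int_0^t (64*exp(12*s)/25) ds = 16*exp(12*t)/75 - 16/75.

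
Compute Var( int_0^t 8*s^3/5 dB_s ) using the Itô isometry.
Var = 64*t^7/175

The Itô integral of a deterministic integrand f(s) has mean 0 because each increment f(s) * (B_{s+ds} - B_s) has mean 0. By the Itô isometry:
  Var( int_0^t f(s) dB_s ) = E[ (int_0^t f(s) dB_s)^2 ] = int_0^t f(s)^2 ds.
Here f(s) = 8*s^3/5, so f(s)^2 = 64*s^6/25. Integrate:
  int_0^t (64*s^6/25) ds = 64*t^7/175.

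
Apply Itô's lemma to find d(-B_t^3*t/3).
d(-B_t^3*t/3) = (-B_t*(B_t^2/3 + t)) dt + (-B_t^2*t) dB_t

Itô's formula for f(t, x): d f(t, B_t) = (f_t + (1/2) f_xx) dt + f_x dB_t. Compute partials of f(t, x) = -t*x^3/3:
  f_t(t,x)  = -x^3/3
  f_x(t,x)  = -t*x^2
  f_xx(t,x) = -2*t*x
Assemble drift = f_t + (1/2) f_xx = -x*(t + x^2/3) and diffusion = f_x = -t*x^2. Substituting x = B_t:
  d(-B_t^3*t/3) = (-B_t*(B_t^2/3 + t)) dt + (-B_t^2*t) dB_t.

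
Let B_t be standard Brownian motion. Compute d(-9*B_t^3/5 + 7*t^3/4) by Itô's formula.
d(-9*B_t^3/5 + 7*t^3/4) = (-27*B_t/5 + 21*t^2/4) dt + (-27*B_t^2/5) dB_t

Itô's formula for f(t, x): d f(t, B_t) = (f_t + (1/2) f_xx) dt + f_x dB_t. Compute partials of f(t, x) = 7*t^3/4 - 9*x^3/5:
  f_t(t,x)  = 21*t^2/4
  f_x(t,x)  = -27*x^2/5
  f_xx(t,x) = -54*x/5
Assemble drift = f_t + (1/2) f_xx = 21*t^2/4 - 27*x/5 and diffusion = f_x = -27*x^2/5. Substituting x = B_t:
  d(-9*B_t^3/5 + 7*t^3/4) = (-27*B_t/5 + 21*t^2/4) dt + (-27*B_t^2/5) dB_t.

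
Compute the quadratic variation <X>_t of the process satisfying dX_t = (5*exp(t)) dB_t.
<X>_t = 25*exp(2*t)/2 - 25/2

For an Itô process dX_t = a(t) dt + b(t) dB_t, the quadratic variation is <X>_t = int_0^t b(s)^2 ds (the drift term does not contribute). Here b(s) = 5*exp(s), so
  b(s)^2 = 25*exp(2*s).
Integrating from 0 to t:
  <X>_t = int_0^t (25*exp(2*s)) ds = 25*exp(2*t)/2 - 25/2.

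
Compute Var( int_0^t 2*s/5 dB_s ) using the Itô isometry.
Var = 4*t^3/75

The Itô integral of a deterministic integrand f(s) has mean 0 because each increment f(s) * (B_{s+ds} - B_s) has mean 0. By the Itô isometry:
  Var( int_0^t f(s) dB_s ) = E[ (int_0^t f(s) dB_s)^2 ] = int_0^t f(s)^2 ds.
Here f(s) = 2*s/5, so f(s)^2 = 4*s^2/25. Integrate:
  int_0^t (4*s^2/25) ds = 4*t^3/75.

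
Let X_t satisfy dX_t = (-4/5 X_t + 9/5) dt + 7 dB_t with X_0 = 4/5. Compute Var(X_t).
Var(X_t) = 245/8 - 245*exp(-8*t/5)/8

The variance V(t) = Var(X_t) satisfies V'(t) = 2 a V(t) + c^2 with V(0) = 0 (drift coefficient is linear in X, diffusion is constant). With a = -4/5, c = 7, the solution is
  V(t) = (c^2 / (2 a)) * (exp(2 a t) - 1)
       = (7^2 / (2*(-4/5))) * (exp((-8/5) t) - 1)
       = 245/8 - 245*exp(-8*t/5)/8.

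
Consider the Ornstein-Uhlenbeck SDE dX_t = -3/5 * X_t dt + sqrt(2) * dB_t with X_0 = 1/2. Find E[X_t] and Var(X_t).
E[X_t] = exp(-3*t/5)/2; Var(X_t) = 5/3 - 5*exp(-6*t/5)/3

The OU SDE dX = -theta X dt + sigma dB admits the integrating factor exp(theta t): d(exp(theta t) X_t) = sigma exp(theta t) dB_t. Integrating from 0 to t:
  X_t = x_0 * exp(-theta t) + sigma * int_0^t exp(-theta (t-s)) dB_s.
The Itô integral has mean 0 and (by the Itô isometry) variance sigma^2 * int_0^t exp(-2 theta (t - s)) ds = sigma^2 * (1 - exp(-2 theta t)) / (2 theta).
With theta = 3/5, sigma = sqrt(2), x_0 = 1/2:
  E[X_t] = 1/2 * exp(-3/5 t) = exp(-3*t/5)/2
  Var(X_t) = (sqrt(2))^2 * (1 - exp(-2*3/5 t)) / (2 * 3/5) = 5/3 - 5*exp(-6*t/5)/3.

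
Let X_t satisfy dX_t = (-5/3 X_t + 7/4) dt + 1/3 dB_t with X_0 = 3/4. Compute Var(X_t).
Var(X_t) = 1/30 - exp(-10*t/3)/30

The variance V(t) = Var(X_t) satisfies V'(t) = 2 a V(t) + c^2 with V(0) = 0 (drift coefficient is linear in X, diffusion is constant). With a = -5/3, c = 1/3, the solution is
  V(t) = (c^2 / (2 a)) * (exp(2 a t) - 1)
       = ((1/3)^2 / (2*(-5/3))) * (exp((-10/3) t) - 1)
       = 1/30 - exp(-10*t/3)/30.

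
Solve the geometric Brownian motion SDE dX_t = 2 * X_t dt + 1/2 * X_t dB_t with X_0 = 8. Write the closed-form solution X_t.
X_t = 8 * exp((15/8) * t + (1/2) * B_t)

For GBM dX = mu X dt + sigma X dB with X_0 = x_0, apply Itô to Y = log X: dY = (mu - sigma^2/2) dt + sigma dB, so Y_t = log(x_0) + (mu - sigma^2/2) t + sigma B_t and hence X_t = x_0 * exp((mu - sigma^2/2) t + sigma B_t).
With mu = 2, sigma = 1/2, x_0 = 8, this gives:
  X_t = 8 * exp((15/8) * t + (1/2) * B_t).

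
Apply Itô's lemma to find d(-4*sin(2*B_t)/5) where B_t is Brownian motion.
d(-4*sin(2*B_t)/5) = (8*sin(2*B_t)/5) dt + (-8*cos(2*B_t)/5) dB_t

Itô's formula for f(B_t) gives d f(B_t) = f'(B_t) dB_t + (1/2) f''(B_t) dt. Compute derivatives of f(x) = -4*sin(2*x)/5:
  f'(x)  = -8*cos(2*x)/5
  f''(x) = 16*sin(2*x)/5
Substitute x = B_t and multiply the f'' term by 1/2:
  drift     = (1/2) * (16*sin(2*x)/5) evaluated at B_t = 8*sin(2*B_t)/5
  diffusion = (-8*cos(2*x)/5) evaluated at B_t = -8*cos(2*B_t)/5
Therefore d(-4*sin(2*B_t)/5) = (8*sin(2*B_t)/5) dt + (-8*cos(2*B_t)/5) dB_t.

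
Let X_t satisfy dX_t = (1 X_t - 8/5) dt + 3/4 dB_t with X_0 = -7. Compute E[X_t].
E[X_t] = 8/5 - 43*exp(t)/5

Taking expectations and using E[dB_t] = 0, the mean m(t) = E[X_t] satisfies the ODE m'(t) = a m(t) + b with m(0) = x_0. With a = 1, b = -8/5, x_0 = -7, the solution is
  m(t) = x_0 * exp(a t) + (b/a) * (exp(a t) - 1)
       = (-7) * exp(1 t) + ((-8/5)/1) * (exp(1 t) - 1)
       = 8/5 - 43*exp(t)/5.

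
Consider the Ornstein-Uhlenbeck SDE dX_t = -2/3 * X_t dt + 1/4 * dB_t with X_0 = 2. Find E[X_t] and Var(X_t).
E[X_t] = 2*exp(-2*t/3); Var(X_t) = 3/64 - 3*exp(-4*t/3)/64

The OU SDE dX = -theta X dt + sigma dB admits the integrating factor exp(theta t): d(exp(theta t) X_t) = sigma exp(theta t) dB_t. Integrating from 0 to t:
  X_t = x_0 * exp(-theta t) + sigma * int_0^t exp(-theta (t-s)) dB_s.
The Itô integral has mean 0 and (by the Itô isometry) variance sigma^2 * int_0^t exp(-2 theta (t - s)) ds = sigma^2 * (1 - exp(-2 theta t)) / (2 theta).
With theta = 2/3, sigma = 1/4, x_0 = 2:
  E[X_t] = 2 * exp(-2/3 t) = 2*exp(-2*t/3)
  Var(X_t) = (1/4)^2 * (1 - exp(-2*2/3 t)) / (2 * 2/3) = 3/64 - 3*exp(-4*t/3)/64.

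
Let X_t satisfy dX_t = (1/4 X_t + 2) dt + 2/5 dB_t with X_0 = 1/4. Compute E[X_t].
E[X_t] = 33*exp(t/4)/4 - 8

Taking expectations and using E[dB_t] = 0, the mean m(t) = E[X_t] satisfies the ODE m'(t) = a m(t) + b with m(0) = x_0. With a = 1/4, b = 2, x_0 = 1/4, the solution is
  m(t) = x_0 * exp(a t) + (b/a) * (exp(a t) - 1)
       = (1/4) * exp((1/4) t) + (2/(1/4)) * (exp((1/4) t) - 1)
       = 33*exp(t/4)/4 - 8.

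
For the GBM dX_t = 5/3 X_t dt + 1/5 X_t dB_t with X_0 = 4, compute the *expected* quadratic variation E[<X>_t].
E[<X>_t] = 48*exp(253*t/75)/253 - 48/253

<X>_t = int_0^t ((1/5) * X_s)^2 ds. Taking expectation inside the integral: E[<X>_t] = (1/5)^2 * int_0^t E[X_s^2] ds. For GBM, E[X_s^2] = x_0^2 * exp((2 mu + sigma^2) s). Integrating:
  E[<X>_t] = (1/5)^2 * 4^2 * (exp((2*(5/3) + (1/5)^2) t) - 1) / (2*(5/3) + (1/5)^2)
           = (1/5)^2 * 4^2 * (exp((253/75) t) - 1) / (253/75) = 48*exp(253*t/75)/253 - 48/253.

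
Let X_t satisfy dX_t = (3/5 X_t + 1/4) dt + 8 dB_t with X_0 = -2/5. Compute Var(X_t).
Var(X_t) = 160*exp(6*t/5)/3 - 160/3

The variance V(t) = Var(X_t) satisfies V'(t) = 2 a V(t) + c^2 with V(0) = 0 (drift coefficient is linear in X, diffusion is constant). With a = 3/5, c = 8, the solution is
  V(t) = (c^2 / (2 a)) * (exp(2 a t) - 1)
       = (8^2 / (2*(3/5))) * (exp((6/5) t) - 1)
       = 160*exp(6*t/5)/3 - 160/3.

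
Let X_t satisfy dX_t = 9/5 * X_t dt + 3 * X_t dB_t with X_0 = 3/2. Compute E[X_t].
E[X_t] = 3*exp(9*t/5)/2

For GBM dX = mu X dt + sigma X dB with X_0 = x_0, apply Itô to Y = log X: dY = (mu - sigma^2/2) dt + sigma dB, so Y_t = log(x_0) + (mu - sigma^2/2) t + sigma B_t and hence X_t = x_0 * exp((mu - sigma^2/2) t + sigma B_t).
With mu = 9/5, sigma = 3, x_0 = 3/2, this gives:
  X_t = 3/2 * exp((-27/10) * t + (3) * B_t).
Since sigma*B_t ~ Normal(0, sigma^2 t), E[exp(sigma*B_t)] = exp(sigma^2 t / 2); so E[X_t] = x_0 * exp((mu - sigma^2/2) t) * exp(sigma^2 t / 2) = x_0 * exp(mu t) = 3*exp(9*t/5)/2.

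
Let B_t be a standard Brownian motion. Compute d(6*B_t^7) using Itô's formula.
d(6*B_t^7) = (126*B_t^5) dt + (42*B_t^6) dB_t

Itô's formula for f(B_t) gives d f(B_t) = f'(B_t) dB_t + (1/2) f''(B_t) dt. Compute derivatives of f(x) = 6*x^7:
  f'(x)  = 42*x^6
  f''(x) = 252*x^5
Substitute x = B_t and multiply the f'' term by 1/2:
  drift     = (1/2) * (252*x^5) evaluated at B_t = 126*B_t^5
  diffusion = (42*x^6) evaluated at B_t = 42*B_t^6
Therefore d(6*B_t^7) = (126*B_t^5) dt + (42*B_t^6) dB_t.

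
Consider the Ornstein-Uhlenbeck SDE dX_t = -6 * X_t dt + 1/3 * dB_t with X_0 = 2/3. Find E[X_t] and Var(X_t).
E[X_t] = 2*exp(-6*t)/3; Var(X_t) = 1/108 - exp(-12*t)/108

The OU SDE dX = -theta X dt + sigma dB admits the integrating factor exp(theta t): d(exp(theta t) X_t) = sigma exp(theta t) dB_t. Integrating from 0 to t:
  X_t = x_0 * exp(-theta t) + sigma * int_0^t exp(-theta (t-s)) dB_s.
The Itô integral has mean 0 and (by the Itô isometry) variance sigma^2 * int_0^t exp(-2 theta (t - s)) ds = sigma^2 * (1 - exp(-2 theta t)) / (2 theta).
With theta = 6, sigma = 1/3, x_0 = 2/3:
  E[X_t] = 2/3 * exp(-6 t) = 2*exp(-6*t)/3
  Var(X_t) = (1/3)^2 * (1 - exp(-2*6 t)) / (2 * 6) = 1/108 - exp(-12*t)/108.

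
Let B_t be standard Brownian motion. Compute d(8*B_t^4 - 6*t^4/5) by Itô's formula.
d(8*B_t^4 - 6*t^4/5) = (48*B_t^2 - 24*t^3/5) dt + (32*B_t^3) dB_t

Itô's formula for f(t, x): d f(t, B_t) = (f_t + (1/2) f_xx) dt + f_x dB_t. Compute partials of f(t, x) = -6*t^4/5 + 8*x^4:
  f_t(t,x)  = -24*t^3/5
  f_x(t,x)  = 32*x^3
  f_xx(t,x) = 96*x^2
Assemble drift = f_t + (1/2) f_xx = -24*t^3/5 + 48*x^2 and diffusion = f_x = 32*x^3. Substituting x = B_t:
  d(8*B_t^4 - 6*t^4/5) = (48*B_t^2 - 24*t^3/5) dt + (32*B_t^3) dB_t.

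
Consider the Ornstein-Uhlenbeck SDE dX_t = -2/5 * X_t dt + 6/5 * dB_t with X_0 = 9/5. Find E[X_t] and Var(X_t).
E[X_t] = 9*exp(-2*t/5)/5; Var(X_t) = 9/5 - 9*exp(-4*t/5)/5

The OU SDE dX = -theta X dt + sigma dB admits the integrating factor exp(theta t): d(exp(theta t) X_t) = sigma exp(theta t) dB_t. Integrating from 0 to t:
  X_t = x_0 * exp(-theta t) + sigma * int_0^t exp(-theta (t-s)) dB_s.
The Itô integral has mean 0 and (by the Itô isometry) variance sigma^2 * int_0^t exp(-2 theta (t - s)) ds = sigma^2 * (1 - exp(-2 theta t)) / (2 theta).
With theta = 2/5, sigma = 6/5, x_0 = 9/5:
  E[X_t] = 9/5 * exp(-2/5 t) = 9*exp(-2*t/5)/5
  Var(X_t) = (6/5)^2 * (1 - exp(-2*2/5 t)) / (2 * 2/5) = 9/5 - 9*exp(-4*t/5)/5.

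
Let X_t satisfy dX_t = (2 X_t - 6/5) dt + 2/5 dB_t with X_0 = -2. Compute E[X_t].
E[X_t] = 3/5 - 13*exp(2*t)/5

Taking expectations and using E[dB_t] = 0, the mean m(t) = E[X_t] satisfies the ODE m'(t) = a m(t) + b with m(0) = x_0. With a = 2, b = -6/5, x_0 = -2, the solution is
  m(t) = x_0 * exp(a t) + (b/a) * (exp(a t) - 1)
       = (-2) * exp(2 t) + ((-6/5)/2) * (exp(2 t) - 1)
       = 3/5 - 13*exp(2*t)/5.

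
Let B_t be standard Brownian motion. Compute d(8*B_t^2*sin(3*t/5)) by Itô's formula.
d(8*B_t^2*sin(3*t/5)) = (24*B_t^2*cos(3*t/5)/5 + 8*sin(3*t/5)) dt + (16*B_t*sin(3*t/5)) dB_t

Itô's formula for f(t, x): d f(t, B_t) = (f_t + (1/2) f_xx) dt + f_x dB_t. Compute partials of f(t, x) = 8*x^2*sin(3*t/5):
  f_t(t,x)  = 24*x^2*cos(3*t/5)/5
  f_x(t,x)  = 16*x*sin(3*t/5)
  f_xx(t,x) = 16*sin(3*t/5)
Assemble drift = f_t + (1/2) f_xx = 24*x^2*cos(3*t/5)/5 + 8*sin(3*t/5) and diffusion = f_x = 16*x*sin(3*t/5). Substituting x = B_t:
  d(8*B_t^2*sin(3*t/5)) = (24*B_t^2*cos(3*t/5)/5 + 8*sin(3*t/5)) dt + (16*B_t*sin(3*t/5)) dB_t.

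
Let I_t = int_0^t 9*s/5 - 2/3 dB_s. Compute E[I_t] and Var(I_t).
E[I_t] = 0; Var(I_t) = t*(243*t^2 - 270*t + 100)/225

The Itô integral of a deterministic integrand f(s) has mean 0 because each increment f(s) * (B_{s+ds} - B_s) has mean 0. By the Itô isometry:
  Var( int_0^t f(s) dB_s ) = E[ (int_0^t f(s) dB_s)^2 ] = int_0^t f(s)^2 ds.
Here f(s) = 9*s/5 - 2/3, so f(s)^2 = (27*s - 10)^2/225. Integrate:
  int_0^t ((27*s - 10)^2/225) ds = t*(243*t^2 - 270*t + 100)/225.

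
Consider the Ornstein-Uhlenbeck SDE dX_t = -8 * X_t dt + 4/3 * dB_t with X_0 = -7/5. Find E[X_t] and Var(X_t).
E[X_t] = -7*exp(-8*t)/5; Var(X_t) = 1/9 - exp(-16*t)/9

The OU SDE dX = -theta X dt + sigma dB admits the integrating factor exp(theta t): d(exp(theta t) X_t) = sigma exp(theta t) dB_t. Integrating from 0 to t:
  X_t = x_0 * exp(-theta t) + sigma * int_0^t exp(-theta (t-s)) dB_s.
The Itô integral has mean 0 and (by the Itô isometry) variance sigma^2 * int_0^t exp(-2 theta (t - s)) ds = sigma^2 * (1 - exp(-2 theta t)) / (2 theta).
With theta = 8, sigma = 4/3, x_0 = -7/5:
  E[X_t] = -7/5 * exp(-8 t) = -7*exp(-8*t)/5
  Var(X_t) = (4/3)^2 * (1 - exp(-2*8 t)) / (2 * 8) = 1/9 - exp(-16*t)/9.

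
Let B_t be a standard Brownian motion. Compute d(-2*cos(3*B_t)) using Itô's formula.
d(-2*cos(3*B_t)) = (9*cos(3*B_t)) dt + (6*sin(3*B_t)) dB_t

Itô's formula for f(B_t) gives d f(B_t) = f'(B_t) dB_t + (1/2) f''(B_t) dt. Compute derivatives of f(x) = -2*cos(3*x):
  f'(x)  = 6*sin(3*x)
  f''(x) = 18*cos(3*x)
Substitute x = B_t and multiply the f'' term by 1/2:
  drift     = (1/2) * (18*cos(3*x)) evaluated at B_t = 9*cos(3*B_t)
  diffusion = (6*sin(3*x)) evaluated at B_t = 6*sin(3*B_t)
Therefore d(-2*cos(3*B_t)) = (9*cos(3*B_t)) dt + (6*sin(3*B_t)) dB_t.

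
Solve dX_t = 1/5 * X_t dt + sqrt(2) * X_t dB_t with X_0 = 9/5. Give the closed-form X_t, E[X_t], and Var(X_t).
X_t = 9/5 * exp((-4/5) t + (sqrt(2)) B_t); E[X_t] = 9*exp(t/5)/5; Var(X_t) = 81*(exp(2*t) - 1)*exp(2*t/5)/25

For GBM dX = mu X dt + sigma X dB with X_0 = x_0, apply Itô to Y = log X: dY = (mu - sigma^2/2) dt + sigma dB, so Y_t = log(x_0) + (mu - sigma^2/2) t + sigma B_t and hence X_t = x_0 * exp((mu - sigma^2/2) t + sigma B_t).
With mu = 1/5, sigma = sqrt(2), x_0 = 9/5, this gives:
  X_t = 9/5 * exp((-4/5) * t + (sqrt(2)) * B_t).
Since sigma*B_t ~ Normal(0, sigma^2 t), E[exp(sigma*B_t)] = exp(sigma^2 t / 2); so E[X_t] = x_0 * exp((mu - sigma^2/2) t) * exp(sigma^2 t / 2) = x_0 * exp(mu t) = 9*exp(t/5)/5.
Var(X_t) = E[X_t^2] - (E[X_t])^2 = x_0^2 * exp(2 mu t) * (exp(sigma^2 t) - 1) = 81*(exp(2*t) - 1)*exp(2*t/5)/25.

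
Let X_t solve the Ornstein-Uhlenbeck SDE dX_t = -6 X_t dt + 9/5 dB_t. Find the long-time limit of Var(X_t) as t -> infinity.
lim Var(X_t) = 27/100

The OU SDE dX = -theta X dt + sigma dB admits the integrating factor exp(theta t): d(exp(theta t) X_t) = sigma exp(theta t) dB_t. Integrating from 0 to t gives X_t = x_0 * exp(-theta t) + sigma * int_0^t exp(-theta (t-s)) dB_s for any initial x_0. The Itô integral has variance (by the Itô isometry) sigma^2 * int_0^t exp(-2 theta (t - s)) ds = sigma^2 * (1 - exp(-2 theta t)) / (2 theta), independent of x_0.
With theta = 6, sigma = 9/5:
  Var(X_t) = (9/5)^2 * (1 - exp(-2*6 t)) / (2 * 6) = 27/100 - 27*exp(-12*t)/100.
As t -> infinity, exp(-2*6 t) -> 0, so the stationary variance is sigma^2 / (2 theta) = 27/100.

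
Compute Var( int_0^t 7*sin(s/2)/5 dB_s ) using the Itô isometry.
Var = 49*t/50 - 49*sin(t)/50

The Itô integral of a deterministic integrand f(s) has mean 0 because each increment f(s) * (B_{s+ds} - B_s) has mean 0. By the Itô isometry:
  Var( int_0^t f(s) dB_s ) = E[ (int_0^t f(s) dB_s)^2 ] = int_0^t f(s)^2 ds.
Here f(s) = 7*sin(s/2)/5, so f(s)^2 = 49*sin(s/2)^2/25. Integrate:
  int_0^t (49*sin(s/2)^2/25) ds = 49*t/50 - 49*sin(t)/50.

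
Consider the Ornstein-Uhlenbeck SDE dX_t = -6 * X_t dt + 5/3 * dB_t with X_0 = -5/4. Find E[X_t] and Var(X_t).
E[X_t] = -5*exp(-6*t)/4; Var(X_t) = 25/108 - 25*exp(-12*t)/108

The OU SDE dX = -theta X dt + sigma dB admits the integrating factor exp(theta t): d(exp(theta t) X_t) = sigma exp(theta t) dB_t. Integrating from 0 to t:
  X_t = x_0 * exp(-theta t) + sigma * int_0^t exp(-theta (t-s)) dB_s.
The Itô integral has mean 0 and (by the Itô isometry) variance sigma^2 * int_0^t exp(-2 theta (t - s)) ds = sigma^2 * (1 - exp(-2 theta t)) / (2 theta).
With theta = 6, sigma = 5/3, x_0 = -5/4:
  E[X_t] = -5/4 * exp(-6 t) = -5*exp(-6*t)/4
  Var(X_t) = (5/3)^2 * (1 - exp(-2*6 t)) / (2 * 6) = 25/108 - 25*exp(-12*t)/108.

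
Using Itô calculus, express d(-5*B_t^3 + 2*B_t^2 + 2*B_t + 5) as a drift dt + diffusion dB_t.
d(-5*B_t^3 + 2*B_t^2 + 2*B_t + 5) = (2 - 15*B_t) dt + (-15*B_t^2 + 4*B_t + 2) dB_t

Itô's formula for f(B_t) gives d f(B_t) = f'(B_t) dB_t + (1/2) f''(B_t) dt. Compute derivatives of f(x) = -5*x^3 + 2*x^2 + 2*x + 5:
  f'(x)  = -15*x^2 + 4*x + 2
  f''(x) = 4 - 30*x
Substitute x = B_t and multiply the f'' term by 1/2:
  drift     = (1/2) * (4 - 30*x) evaluated at B_t = 2 - 15*B_t
  diffusion = (-15*x^2 + 4*x + 2) evaluated at B_t = -15*B_t^2 + 4*B_t + 2
Therefore d(-5*B_t^3 + 2*B_t^2 + 2*B_t + 5) = (2 - 15*B_t) dt + (-15*B_t^2 + 4*B_t + 2) dB_t.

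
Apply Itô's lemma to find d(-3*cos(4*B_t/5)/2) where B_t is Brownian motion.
d(-3*cos(4*B_t/5)/2) = (12*cos(4*B_t/5)/25) dt + (6*sin(4*B_t/5)/5) dB_t

Itô's formula for f(B_t) gives d f(B_t) = f'(B_t) dB_t + (1/2) f''(B_t) dt. Compute derivatives of f(x) = -3*cos(4*x/5)/2:
  f'(x)  = 6*sin(4*x/5)/5
  f''(x) = 24*cos(4*x/5)/25
Substitute x = B_t and multiply the f'' term by 1/2:
  drift     = (1/2) * (24*cos(4*x/5)/25) evaluated at B_t = 12*cos(4*B_t/5)/25
  diffusion = (6*sin(4*x/5)/5) evaluated at B_t = 6*sin(4*B_t/5)/5
Therefore d(-3*cos(4*B_t/5)/2) = (12*cos(4*B_t/5)/25) dt + (6*sin(4*B_t/5)/5) dB_t.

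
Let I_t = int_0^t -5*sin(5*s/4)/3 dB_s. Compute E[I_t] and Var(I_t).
E[I_t] = 0; Var(I_t) = 25*t/18 - 5*sin(5*t/2)/9

The Itô integral of a deterministic integrand f(s) has mean 0 because each increment f(s) * (B_{s+ds} - B_s) has mean 0. By the Itô isometry:
  Var( int_0^t f(s) dB_s ) = E[ (int_0^t f(s) dB_s)^2 ] = int_0^t f(s)^2 ds.
Here f(s) = -5*sin(5*s/4)/3, so f(s)^2 = 25*sin(5*s/4)^2/9. Integrate:
  int_0^t (25*sin(5*s/4)^2/9) ds = 25*t/18 - 5*sin(5*t/2)/9.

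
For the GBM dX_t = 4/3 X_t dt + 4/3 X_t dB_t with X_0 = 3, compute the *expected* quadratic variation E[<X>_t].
E[<X>_t] = 18*exp(40*t/9)/5 - 18/5

<X>_t = int_0^t ((4/3) * X_s)^2 ds. Taking expectation inside the integral: E[<X>_t] = (4/3)^2 * int_0^t E[X_s^2] ds. For GBM, E[X_s^2] = x_0^2 * exp((2 mu + sigma^2) s). Integrating:
  E[<X>_t] = (4/3)^2 * 3^2 * (exp((2*(4/3) + (4/3)^2) t) - 1) / (2*(4/3) + (4/3)^2)
           = (4/3)^2 * 3^2 * (exp((40/9) t) - 1) / (40/9) = 18*exp(40*t/9)/5 - 18/5.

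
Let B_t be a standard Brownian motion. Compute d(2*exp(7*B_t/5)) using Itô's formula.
d(2*exp(7*B_t/5)) = (49*exp(7*B_t/5)/25) dt + (14*exp(7*B_t/5)/5) dB_t

Itô's formula for f(B_t) gives d f(B_t) = f'(B_t) dB_t + (1/2) f''(B_t) dt. Compute derivatives of f(x) = 2*exp(7*x/5):
  f'(x)  = 14*exp(7*x/5)/5
  f''(x) = 98*exp(7*x/5)/25
Substitute x = B_t and multiply the f'' term by 1/2:
  drift     = (1/2) * (98*exp(7*x/5)/25) evaluated at B_t = 49*exp(7*B_t/5)/25
  diffusion = (14*exp(7*x/5)/5) evaluated at B_t = 14*exp(7*B_t/5)/5
Therefore d(2*exp(7*B_t/5)) = (49*exp(7*B_t/5)/25) dt + (14*exp(7*B_t/5)/5) dB_t.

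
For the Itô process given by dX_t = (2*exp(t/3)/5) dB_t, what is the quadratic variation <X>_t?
<X>_t = 6*exp(2*t/3)/25 - 6/25

For an Itô process dX_t = a(t) dt + b(t) dB_t, the quadratic variation is <X>_t = int_0^t b(s)^2 ds (the drift term does not contribute). Here b(s) = 2*exp(s/3)/5, so
  b(s)^2 = 4*exp(2*s/3)/25.
Integrating from 0 to t:
  <X>_t = int_0^t (4*exp(2*s/3)/25) ds = 6*exp(2*t/3)/25 - 6/25.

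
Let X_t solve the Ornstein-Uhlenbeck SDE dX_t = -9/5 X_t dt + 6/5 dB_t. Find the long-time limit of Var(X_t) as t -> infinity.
lim Var(X_t) = 2/5

The OU SDE dX = -theta X dt + sigma dB admits the integrating factor exp(theta t): d(exp(theta t) X_t) = sigma exp(theta t) dB_t. Integrating from 0 to t gives X_t = x_0 * exp(-theta t) + sigma * int_0^t exp(-theta (t-s)) dB_s for any initial x_0. The Itô integral has variance (by the Itô isometry) sigma^2 * int_0^t exp(-2 theta (t - s)) ds = sigma^2 * (1 - exp(-2 theta t)) / (2 theta), independent of x_0.
With theta = 9/5, sigma = 6/5:
  Var(X_t) = (6/5)^2 * (1 - exp(-2*9/5 t)) / (2 * 9/5) = 2/5 - 2*exp(-18*t/5)/5.
As t -> infinity, exp(-2*9/5 t) -> 0, so the stationary variance is sigma^2 / (2 theta) = 2/5.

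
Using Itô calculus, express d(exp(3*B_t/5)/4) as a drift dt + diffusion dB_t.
d(exp(3*B_t/5)/4) = (9*exp(3*B_t/5)/200) dt + (3*exp(3*B_t/5)/20) dB_t

Itô's formula for f(B_t) gives d f(B_t) = f'(B_t) dB_t + (1/2) f''(B_t) dt. Compute derivatives of f(x) = exp(3*x/5)/4:
  f'(x)  = 3*exp(3*x/5)/20
  f''(x) = 9*exp(3*x/5)/100
Substitute x = B_t and multiply the f'' term by 1/2:
  drift     = (1/2) * (9*exp(3*x/5)/100) evaluated at B_t = 9*exp(3*B_t/5)/200
  diffusion = (3*exp(3*x/5)/20) evaluated at B_t = 3*exp(3*B_t/5)/20
Therefore d(exp(3*B_t/5)/4) = (9*exp(3*B_t/5)/200) dt + (3*exp(3*B_t/5)/20) dB_t.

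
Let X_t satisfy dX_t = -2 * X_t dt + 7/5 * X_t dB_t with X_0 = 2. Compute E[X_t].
E[X_t] = 2*exp(-2*t)

For GBM dX = mu X dt + sigma X dB with X_0 = x_0, apply Itô to Y = log X: dY = (mu - sigma^2/2) dt + sigma dB, so Y_t = log(x_0) + (mu - sigma^2/2) t + sigma B_t and hence X_t = x_0 * exp((mu - sigma^2/2) t + sigma B_t).
With mu = -2, sigma = 7/5, x_0 = 2, this gives:
  X_t = 2 * exp((-149/50) * t + (7/5) * B_t).
Since sigma*B_t ~ Normal(0, sigma^2 t), E[exp(sigma*B_t)] = exp(sigma^2 t / 2); so E[X_t] = x_0 * exp((mu - sigma^2/2) t) * exp(sigma^2 t / 2) = x_0 * exp(mu t) = 2*exp(-2*t).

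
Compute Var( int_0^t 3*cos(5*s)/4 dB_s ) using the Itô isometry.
Var = 9*t/32 + 9*sin(10*t)/320

The Itô integral of a deterministic integrand f(s) has mean 0 because each increment f(s) * (B_{s+ds} - B_s) has mean 0. By the Itô isometry:
  Var( int_0^t f(s) dB_s ) = E[ (int_0^t f(s) dB_s)^2 ] = int_0^t f(s)^2 ds.
Here f(s) = 3*cos(5*s)/4, so f(s)^2 = 9*cos(5*s)^2/16. Integrate:
  int_0^t (9*cos(5*s)^2/16) ds = 9*t/32 + 9*sin(10*t)/320.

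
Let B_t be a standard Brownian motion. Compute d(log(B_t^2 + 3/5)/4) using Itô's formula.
d(log(B_t^2 + 3/5)/4) = (5*(3 - 5*B_t^2)/(4*(5*B_t^2 + 3)^2)) dt + (5*B_t/(2*(5*B_t^2 + 3))) dB_t

Itô's formula for f(B_t) gives d f(B_t) = f'(B_t) dB_t + (1/2) f''(B_t) dt. Compute derivatives of f(x) = log(x^2 + 3/5)/4:
  f'(x)  = 5*x/(2*(5*x^2 + 3))
  f''(x) = 5*(3 - 5*x^2)/(2*(5*x^2 + 3)^2)
Substitute x = B_t and multiply the f'' term by 1/2:
  drift     = (1/2) * (5*(3 - 5*x^2)/(2*(5*x^2 + 3)^2)) evaluated at B_t = 5*(3 - 5*B_t^2)/(4*(5*B_t^2 + 3)^2)
  diffusion = (5*x/(2*(5*x^2 + 3))) evaluated at B_t = 5*B_t/(2*(5*B_t^2 + 3))
Therefore d(log(B_t^2 + 3/5)/4) = (5*(3 - 5*B_t^2)/(4*(5*B_t^2 + 3)^2)) dt + (5*B_t/(2*(5*B_t^2 + 3))) dB_t.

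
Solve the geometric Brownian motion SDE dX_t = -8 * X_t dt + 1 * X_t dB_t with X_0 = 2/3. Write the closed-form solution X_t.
X_t = 2/3 * exp((-17/2) * t + (1) * B_t)

For GBM dX = mu X dt + sigma X dB with X_0 = x_0, apply Itô to Y = log X: dY = (mu - sigma^2/2) dt + sigma dB, so Y_t = log(x_0) + (mu - sigma^2/2) t + sigma B_t and hence X_t = x_0 * exp((mu - sigma^2/2) t + sigma B_t).
With mu = -8, sigma = 1, x_0 = 2/3, this gives:
  X_t = 2/3 * exp((-17/2) * t + (1) * B_t).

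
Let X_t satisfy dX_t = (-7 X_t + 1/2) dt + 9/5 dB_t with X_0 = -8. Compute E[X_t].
E[X_t] = 1/14 - 113*exp(-7*t)/14

Taking expectations and using E[dB_t] = 0, the mean m(t) = E[X_t] satisfies the ODE m'(t) = a m(t) + b with m(0) = x_0. With a = -7, b = 1/2, x_0 = -8, the solution is
  m(t) = x_0 * exp(a t) + (b/a) * (exp(a t) - 1)
       = (-8) * exp((-7) t) + ((1/2)/(-7)) * (exp((-7) t) - 1)
       = 1/14 - 113*exp(-7*t)/14.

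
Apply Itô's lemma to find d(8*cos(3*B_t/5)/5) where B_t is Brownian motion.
d(8*cos(3*B_t/5)/5) = (-36*cos(3*B_t/5)/125) dt + (-24*sin(3*B_t/5)/25) dB_t

Itô's formula for f(B_t) gives d f(B_t) = f'(B_t) dB_t + (1/2) f''(B_t) dt. Compute derivatives of f(x) = 8*cos(3*x/5)/5:
  f'(x)  = -24*sin(3*x/5)/25
  f''(x) = -72*cos(3*x/5)/125
Substitute x = B_t and multiply the f'' term by 1/2:
  drift     = (1/2) * (-72*cos(3*x/5)/125) evaluated at B_t = -36*cos(3*B_t/5)/125
  diffusion = (-24*sin(3*x/5)/25) evaluated at B_t = -24*sin(3*B_t/5)/25
Therefore d(8*cos(3*B_t/5)/5) = (-36*cos(3*B_t/5)/125) dt + (-24*sin(3*B_t/5)/25) dB_t.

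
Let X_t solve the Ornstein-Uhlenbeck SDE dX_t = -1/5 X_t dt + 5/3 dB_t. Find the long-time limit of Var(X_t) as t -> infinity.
lim Var(X_t) = 125/18

The OU SDE dX = -theta X dt + sigma dB admits the integrating factor exp(theta t): d(exp(theta t) X_t) = sigma exp(theta t) dB_t. Integrating from 0 to t gives X_t = x_0 * exp(-theta t) + sigma * int_0^t exp(-theta (t-s)) dB_s for any initial x_0. The Itô integral has variance (by the Itô isometry) sigma^2 * int_0^t exp(-2 theta (t - s)) ds = sigma^2 * (1 - exp(-2 theta t)) / (2 theta), independent of x_0.
With theta = 1/5, sigma = 5/3:
  Var(X_t) = (5/3)^2 * (1 - exp(-2*1/5 t)) / (2 * 1/5) = 125/18 - 125*exp(-2*t/5)/18.
As t -> infinity, exp(-2*1/5 t) -> 0, so the stationary variance is sigma^2 / (2 theta) = 125/18.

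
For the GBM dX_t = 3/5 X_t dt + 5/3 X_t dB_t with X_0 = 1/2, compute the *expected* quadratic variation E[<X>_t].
E[<X>_t] = 125*exp(179*t/45)/716 - 125/716

<X>_t = int_0^t ((5/3) * X_s)^2 ds. Taking expectation inside the integral: E[<X>_t] = (5/3)^2 * int_0^t E[X_s^2] ds. For GBM, E[X_s^2] = x_0^2 * exp((2 mu + sigma^2) s). Integrating:
  E[<X>_t] = (5/3)^2 * (1/2)^2 * (exp((2*(3/5) + (5/3)^2) t) - 1) / (2*(3/5) + (5/3)^2)
           = (5/3)^2 * (1/2)^2 * (exp((179/45) t) - 1) / (179/45) = 125*exp(179*t/45)/716 - 125/716.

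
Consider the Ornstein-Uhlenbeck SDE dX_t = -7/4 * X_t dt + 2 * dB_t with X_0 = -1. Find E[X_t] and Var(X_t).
E[X_t] = -exp(-7*t/4); Var(X_t) = 8/7 - 8*exp(-7*t/2)/7

The OU SDE dX = -theta X dt + sigma dB admits the integrating factor exp(theta t): d(exp(theta t) X_t) = sigma exp(theta t) dB_t. Integrating from 0 to t:
  X_t = x_0 * exp(-theta t) + sigma * int_0^t exp(-theta (t-s)) dB_s.
The Itô integral has mean 0 and (by the Itô isometry) variance sigma^2 * int_0^t exp(-2 theta (t - s)) ds = sigma^2 * (1 - exp(-2 theta t)) / (2 theta).
With theta = 7/4, sigma = 2, x_0 = -1:
  E[X_t] = -1 * exp(-7/4 t) = -exp(-7*t/4)
  Var(X_t) = (2)^2 * (1 - exp(-2*7/4 t)) / (2 * 7/4) = 8/7 - 8*exp(-7*t/2)/7.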